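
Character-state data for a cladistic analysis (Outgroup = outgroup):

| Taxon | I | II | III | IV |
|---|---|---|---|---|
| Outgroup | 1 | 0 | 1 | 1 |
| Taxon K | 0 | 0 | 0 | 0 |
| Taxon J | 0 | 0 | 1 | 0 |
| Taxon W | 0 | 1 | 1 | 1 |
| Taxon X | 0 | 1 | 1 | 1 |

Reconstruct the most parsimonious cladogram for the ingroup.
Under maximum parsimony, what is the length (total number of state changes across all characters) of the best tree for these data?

4

Character polarity is set by the outgroup: the derived state is whichever differs from the outgroup's state, so for I, III, IV the derived state is '0', and for the remaining characters it is '1'.
All ingroup taxa share the derived state '0' for I; it defines the ingroup but does not resolve relationships within it.
II (derived state '1') is shared by Taxon W and Taxon X — a synapomorphy uniting that clade.
III: derived state '0' in Taxon K only — an autapomorphy, so it tells us nothing about relationships among taxa.
IV (derived state '0') is shared by Taxon J and Taxon K — a synapomorphy uniting that clade.
Most parsimonious ingroup topology: ((Taxon K,Taxon J),(Taxon W,Taxon X)).
Changes per character on this tree: I: 1; II: 1; III: 1; IV: 1.
Total = 4.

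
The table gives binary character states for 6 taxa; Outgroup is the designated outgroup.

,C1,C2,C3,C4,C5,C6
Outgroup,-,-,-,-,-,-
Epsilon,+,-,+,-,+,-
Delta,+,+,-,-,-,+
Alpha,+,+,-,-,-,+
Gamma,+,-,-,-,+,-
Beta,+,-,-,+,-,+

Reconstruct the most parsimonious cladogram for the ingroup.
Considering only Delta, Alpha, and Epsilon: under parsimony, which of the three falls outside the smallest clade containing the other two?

Epsilon

The outgroup has state '-' for every character, so '+' is the derived state throughout.
All ingroup taxa share the derived state '+' for C1; it defines the ingroup but does not resolve relationships within it.
C2 (derived state '+') is shared by Alpha and Delta — a synapomorphy uniting that clade.
C3 (derived state '+') is unique to Epsilon (autapomorphy; uninformative for grouping).
C4 (derived state '+') is unique to Beta (autapomorphy; uninformative for grouping).
C5: derived state '+' in Epsilon and Gamma only — synapomorphy for {Epsilon, Gamma}.
C6 (derived state '+') is shared by Alpha, Beta, and Delta — a synapomorphy uniting that clade.
Most parsimonious ingroup topology: ((Epsilon,Gamma),((Delta,Alpha),Beta)).
Delta and Alpha share a more recent common ancestor with each other than either does with Epsilon, so Epsilon is the least closely related of the three.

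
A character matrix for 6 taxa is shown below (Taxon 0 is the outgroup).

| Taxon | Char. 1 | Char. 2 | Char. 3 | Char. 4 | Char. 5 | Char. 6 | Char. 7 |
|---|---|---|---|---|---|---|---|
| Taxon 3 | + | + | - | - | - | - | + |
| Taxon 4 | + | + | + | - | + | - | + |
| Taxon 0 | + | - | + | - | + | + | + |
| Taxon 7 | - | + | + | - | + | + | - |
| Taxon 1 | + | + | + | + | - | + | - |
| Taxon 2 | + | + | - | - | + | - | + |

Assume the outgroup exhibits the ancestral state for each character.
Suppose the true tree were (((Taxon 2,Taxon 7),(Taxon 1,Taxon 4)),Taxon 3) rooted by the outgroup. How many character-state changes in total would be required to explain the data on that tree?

12

Map each character onto (((Taxon 2,Taxon 7),(Taxon 1,Taxon 4)),Taxon 3) (rooted by Taxon 0) and count the minimum state changes it requires (Fitch parsimony):
Char. 1: 1; Char. 2: 1; Char. 3: 2; Char. 4: 1; Char. 5: 2; Char. 6: 3; Char. 7: 2.
Total tree length = 12.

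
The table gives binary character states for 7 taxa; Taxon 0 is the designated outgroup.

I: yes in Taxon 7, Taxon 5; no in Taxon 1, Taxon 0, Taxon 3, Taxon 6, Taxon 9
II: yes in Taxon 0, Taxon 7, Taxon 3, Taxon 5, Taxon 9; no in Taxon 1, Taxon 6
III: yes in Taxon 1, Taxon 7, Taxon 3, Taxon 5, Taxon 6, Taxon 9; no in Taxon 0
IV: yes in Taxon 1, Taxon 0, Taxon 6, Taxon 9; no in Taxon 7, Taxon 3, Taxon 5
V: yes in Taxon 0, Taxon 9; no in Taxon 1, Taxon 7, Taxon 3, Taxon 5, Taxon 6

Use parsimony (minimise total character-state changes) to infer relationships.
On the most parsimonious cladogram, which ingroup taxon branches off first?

Character polarity is set by the outgroup: the derived state is whichever differs from the outgroup's state, so for II, IV, V the derived state is 'no', and for the remaining characters it is 'yes'.
I (derived state 'yes') is shared by Taxon 5 and Taxon 7 — a synapomorphy uniting that clade.
Only Taxon 1 and Taxon 6 show the derived state 'no' for II, supporting them as a clade.
III (derived state 'yes') is shared by all ingroup taxa — unites the whole ingroup.
IV: derived state 'no' in Taxon 3, Taxon 5, and Taxon 7 only — synapomorphy for {Taxon 3, Taxon 5, Taxon 7}.
V: derived state 'no' in Taxon 1, Taxon 3, Taxon 5, Taxon 6, and Taxon 7 only — synapomorphy for {Taxon 1, Taxon 3, Taxon 5, Taxon 6, Taxon 7}.
Most parsimonious ingroup topology: ((((Taxon 7,Taxon 5),Taxon 3),(Taxon 1,Taxon 6)),Taxon 9).
Taxon 9 is sister to the clade containing all other ingroup taxa, so it is the earliest-diverging (most basal) ingroup lineage.

Taxon 9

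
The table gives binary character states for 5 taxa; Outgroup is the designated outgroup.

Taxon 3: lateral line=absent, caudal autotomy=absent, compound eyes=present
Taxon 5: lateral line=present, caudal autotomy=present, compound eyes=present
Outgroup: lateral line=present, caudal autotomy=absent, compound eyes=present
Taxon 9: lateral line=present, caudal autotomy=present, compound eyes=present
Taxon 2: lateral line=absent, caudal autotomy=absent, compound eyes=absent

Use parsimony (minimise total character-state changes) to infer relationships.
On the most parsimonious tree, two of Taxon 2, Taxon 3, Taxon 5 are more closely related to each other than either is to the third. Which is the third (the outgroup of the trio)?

Character polarity is set by the outgroup: the derived state is whichever differs from the outgroup's state, so for lateral line, compound eyes the derived state is 'absent', and for the remaining characters it is 'present'.
Only Taxon 2 and Taxon 3 show the derived state 'absent' for lateral line, supporting them as a clade.
Only Taxon 5 and Taxon 9 show the derived state 'present' for caudal autotomy, supporting them as a clade.
compound eyes: derived state 'absent' in Taxon 2 only — an autapomorphy, so it tells us nothing about relationships among taxa.
Most parsimonious ingroup topology: ((Taxon 2,Taxon 3),(Taxon 9,Taxon 5)).
Taxon 2 and Taxon 3 share a more recent common ancestor with each other than either does with Taxon 5, so Taxon 5 is the least closely related of the three.

Taxon 5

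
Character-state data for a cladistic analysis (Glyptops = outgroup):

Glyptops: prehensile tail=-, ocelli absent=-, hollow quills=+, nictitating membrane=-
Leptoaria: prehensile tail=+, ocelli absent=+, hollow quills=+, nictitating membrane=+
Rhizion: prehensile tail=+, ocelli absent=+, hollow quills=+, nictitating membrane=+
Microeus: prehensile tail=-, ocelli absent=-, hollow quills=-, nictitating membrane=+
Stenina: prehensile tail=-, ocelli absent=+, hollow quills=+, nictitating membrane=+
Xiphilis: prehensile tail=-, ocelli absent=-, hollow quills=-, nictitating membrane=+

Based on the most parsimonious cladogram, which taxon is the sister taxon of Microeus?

Character polarity is set by the outgroup: the derived state is whichever differs from the outgroup's state, so for hollow quills the derived state is '-', and for the remaining characters it is '+'.
Only Leptoaria and Rhizion show the derived state '+' for prehensile tail, supporting them as a clade.
ocelli absent: derived state '+' in Leptoaria, Rhizion, and Stenina only — synapomorphy for {Leptoaria, Rhizion, Stenina}.
Only Microeus and Xiphilis show the derived state '-' for hollow quills, supporting them as a clade.
All ingroup taxa share the derived state '+' for nictitating membrane; it defines the ingroup but does not resolve relationships within it.
Most parsimonious ingroup topology: (((Leptoaria,Rhizion),Stenina),(Microeus,Xiphilis)).
Microeus and Xiphilis form a cherry on this tree, so they are sister taxa.

Xiphilis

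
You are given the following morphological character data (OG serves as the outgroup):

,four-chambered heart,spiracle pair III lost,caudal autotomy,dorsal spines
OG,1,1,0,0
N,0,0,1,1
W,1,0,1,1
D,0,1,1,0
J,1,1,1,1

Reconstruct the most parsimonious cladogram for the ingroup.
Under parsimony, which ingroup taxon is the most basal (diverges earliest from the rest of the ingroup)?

D

Character polarity is set by the outgroup: the derived state is whichever differs from the outgroup's state, so for four-chambered heart, spiracle pair III lost the derived state is '0', and for the remaining characters it is '1'.
four-chambered heart groups D and N, which is incompatible with the clades supported by the remaining characters; treating it as convergent (homoplasy) costs fewer steps than any alternative tree.
spiracle pair III lost: derived state '0' in N and W only — synapomorphy for {N, W}.
All ingroup taxa share the derived state '1' for caudal autotomy; it defines the ingroup but does not resolve relationships within it.
dorsal spines (derived state '1') is shared by J, N, and W — a synapomorphy uniting that clade.
Most parsimonious ingroup topology: (((N,W),J),D).
D is sister to the clade containing all other ingroup taxa, so it is the earliest-diverging (most basal) ingroup lineage.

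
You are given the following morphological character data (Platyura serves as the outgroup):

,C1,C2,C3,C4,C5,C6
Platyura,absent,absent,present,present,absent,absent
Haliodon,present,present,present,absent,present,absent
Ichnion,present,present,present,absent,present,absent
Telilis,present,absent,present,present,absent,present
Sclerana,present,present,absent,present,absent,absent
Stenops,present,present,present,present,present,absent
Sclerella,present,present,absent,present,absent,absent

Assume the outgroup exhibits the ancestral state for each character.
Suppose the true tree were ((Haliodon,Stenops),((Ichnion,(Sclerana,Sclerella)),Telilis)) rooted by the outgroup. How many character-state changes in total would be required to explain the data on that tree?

9

Map each character onto ((Haliodon,Stenops),((Ichnion,(Sclerana,Sclerella)),Telilis)) (rooted by Platyura) and count the minimum state changes it requires (Fitch parsimony):
C1: 1; C2: 2; C3: 1; C4: 2; C5: 2; C6: 1.
Total tree length = 9.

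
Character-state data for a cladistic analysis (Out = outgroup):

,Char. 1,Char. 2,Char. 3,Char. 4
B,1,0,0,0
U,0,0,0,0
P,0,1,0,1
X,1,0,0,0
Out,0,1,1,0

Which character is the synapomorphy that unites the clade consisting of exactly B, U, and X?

Char. 2

Character polarity is set by the outgroup: the derived state is whichever differs from the outgroup's state, so for Char. 2, Char. 3 the derived state is '0', and for the remaining characters it is '1'.
Only B and X show the derived state '1' for Char. 1, supporting them as a clade.
Only B, U, and X show the derived state '0' for Char. 2, supporting them as a clade.
All ingroup taxa share the derived state '0' for Char. 3; it defines the ingroup but does not resolve relationships within it.
Char. 4 (derived state '1') is unique to P (autapomorphy; uninformative for grouping).
Most parsimonious ingroup topology: (((X,B),U),P).
The clade {B, U, X} is supported by Char. 2: its derived state '0' occurs in exactly those taxa and in no other taxon (including the outgroup).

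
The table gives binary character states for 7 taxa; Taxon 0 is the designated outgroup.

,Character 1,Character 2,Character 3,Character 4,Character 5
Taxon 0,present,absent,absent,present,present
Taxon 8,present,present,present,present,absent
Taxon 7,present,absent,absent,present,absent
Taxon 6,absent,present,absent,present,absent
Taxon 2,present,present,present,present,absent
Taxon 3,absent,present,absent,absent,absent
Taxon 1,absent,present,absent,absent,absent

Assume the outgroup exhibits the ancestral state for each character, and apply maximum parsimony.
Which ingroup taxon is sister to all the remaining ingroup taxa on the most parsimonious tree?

Taxon 7

Character polarity is set by the outgroup: the derived state is whichever differs from the outgroup's state, so for Character 1, Character 4, Character 5 the derived state is 'absent', and for the remaining characters it is 'present'.
Character 1 (derived state 'absent') is shared by Taxon 1, Taxon 3, and Taxon 6 — a synapomorphy uniting that clade.
Character 2 (derived state 'present') is shared by Taxon 1, Taxon 2, Taxon 3, Taxon 6, and Taxon 8 — a synapomorphy uniting that clade.
Character 3 (derived state 'present') is shared by Taxon 2 and Taxon 8 — a synapomorphy uniting that clade.
Character 4 (derived state 'absent') is shared by Taxon 1 and Taxon 3 — a synapomorphy uniting that clade.
Character 5 (derived state 'absent') is shared by all ingroup taxa — unites the whole ingroup.
Most parsimonious ingroup topology: (((Taxon 8,Taxon 2),(Taxon 6,(Taxon 3,Taxon 1))),Taxon 7).
Taxon 7 is sister to the clade containing all other ingroup taxa, so it is the earliest-diverging (most basal) ingroup lineage.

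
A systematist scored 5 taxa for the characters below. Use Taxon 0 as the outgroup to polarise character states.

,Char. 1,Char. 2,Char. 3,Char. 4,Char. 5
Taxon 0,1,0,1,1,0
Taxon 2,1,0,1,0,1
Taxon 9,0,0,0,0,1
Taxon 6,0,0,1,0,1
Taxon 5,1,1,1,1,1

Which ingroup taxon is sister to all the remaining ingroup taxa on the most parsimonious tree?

Character polarity is set by the outgroup: the derived state is whichever differs from the outgroup's state, so for Char. 1, Char. 3, Char. 4 the derived state is '0', and for the remaining characters it is '1'.
Only Taxon 6 and Taxon 9 show the derived state '0' for Char. 1, supporting them as a clade.
Char. 2: derived state '1' in Taxon 5 only — an autapomorphy, so it tells us nothing about relationships among taxa.
Char. 3: derived state '0' in Taxon 9 only — an autapomorphy, so it tells us nothing about relationships among taxa.
Char. 4: derived state '0' in Taxon 2, Taxon 6, and Taxon 9 only — synapomorphy for {Taxon 2, Taxon 6, Taxon 9}.
All ingroup taxa share the derived state '1' for Char. 5; it defines the ingroup but does not resolve relationships within it.
Most parsimonious ingroup topology: ((Taxon 2,(Taxon 9,Taxon 6)),Taxon 5).
Taxon 5 is sister to the clade containing all other ingroup taxa, so it is the earliest-diverging (most basal) ingroup lineage.

Taxon 5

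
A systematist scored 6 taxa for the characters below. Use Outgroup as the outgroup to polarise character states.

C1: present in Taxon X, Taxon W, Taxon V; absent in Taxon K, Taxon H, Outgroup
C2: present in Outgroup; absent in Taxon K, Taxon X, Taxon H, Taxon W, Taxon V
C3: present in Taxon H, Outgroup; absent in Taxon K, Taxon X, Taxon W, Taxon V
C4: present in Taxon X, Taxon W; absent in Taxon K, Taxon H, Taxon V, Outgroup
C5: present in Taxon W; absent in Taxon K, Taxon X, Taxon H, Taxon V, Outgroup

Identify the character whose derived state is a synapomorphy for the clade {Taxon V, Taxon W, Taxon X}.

C1

Character polarity is set by the outgroup: the derived state is whichever differs from the outgroup's state, so for C2, C3 the derived state is 'absent', and for the remaining characters it is 'present'.
C1 (derived state 'present') is shared by Taxon V, Taxon W, and Taxon X — a synapomorphy uniting that clade.
C2 (derived state 'absent') is shared by all ingroup taxa — unites the whole ingroup.
C3: derived state 'absent' in Taxon K, Taxon V, Taxon W, and Taxon X only — synapomorphy for {Taxon K, Taxon V, Taxon W, Taxon X}.
C4 (derived state 'present') is shared by Taxon W and Taxon X — a synapomorphy uniting that clade.
C5 (derived state 'present') is unique to Taxon W (autapomorphy; uninformative for grouping).
Most parsimonious ingroup topology: (((Taxon V,(Taxon W,Taxon X)),Taxon K),Taxon H).
The clade {Taxon V, Taxon W, Taxon X} is supported by C1: its derived state 'present' occurs in exactly those taxa and in no other taxon (including the outgroup).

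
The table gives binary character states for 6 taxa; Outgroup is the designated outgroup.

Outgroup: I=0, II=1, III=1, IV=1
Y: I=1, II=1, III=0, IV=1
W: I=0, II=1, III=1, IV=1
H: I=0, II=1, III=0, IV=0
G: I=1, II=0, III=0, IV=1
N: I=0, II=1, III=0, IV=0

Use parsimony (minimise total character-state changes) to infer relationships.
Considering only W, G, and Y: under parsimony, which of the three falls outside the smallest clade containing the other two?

Character polarity is set by the outgroup: the derived state is whichever differs from the outgroup's state, so for II, III, IV the derived state is '0', and for the remaining characters it is '1'.
I: derived state '1' in G and Y only — synapomorphy for {G, Y}.
II (derived state '0') is unique to G (autapomorphy; uninformative for grouping).
III: derived state '0' in G, H, N, and Y only — synapomorphy for {G, H, N, Y}.
IV (derived state '0') is shared by H and N — a synapomorphy uniting that clade.
Most parsimonious ingroup topology: (((Y,G),(H,N)),W).
Y and G share a more recent common ancestor with each other than either does with W, so W is the least closely related of the three.

W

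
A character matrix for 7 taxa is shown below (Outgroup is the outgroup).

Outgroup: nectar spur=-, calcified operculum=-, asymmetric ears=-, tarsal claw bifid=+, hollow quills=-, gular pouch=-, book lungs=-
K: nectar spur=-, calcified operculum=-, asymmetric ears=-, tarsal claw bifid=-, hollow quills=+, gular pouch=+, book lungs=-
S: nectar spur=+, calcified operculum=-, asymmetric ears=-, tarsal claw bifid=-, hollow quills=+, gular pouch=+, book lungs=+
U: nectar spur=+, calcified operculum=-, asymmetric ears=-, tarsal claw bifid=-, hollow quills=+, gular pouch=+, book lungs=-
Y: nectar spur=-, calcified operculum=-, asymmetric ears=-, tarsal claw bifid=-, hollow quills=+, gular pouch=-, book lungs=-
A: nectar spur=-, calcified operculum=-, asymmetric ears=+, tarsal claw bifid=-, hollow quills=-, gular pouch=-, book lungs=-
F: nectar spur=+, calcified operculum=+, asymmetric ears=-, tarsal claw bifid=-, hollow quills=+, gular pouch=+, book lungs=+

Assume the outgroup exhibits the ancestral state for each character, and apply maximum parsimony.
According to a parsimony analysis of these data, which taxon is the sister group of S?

F

Character polarity is set by the outgroup: the derived state is whichever differs from the outgroup's state, so for tarsal claw bifid the derived state is '-', and for the remaining characters it is '+'.
Only F, S, and U show the derived state '+' for nectar spur, supporting them as a clade.
calcified operculum: derived state '+' in F only — an autapomorphy, so it tells us nothing about relationships among taxa.
asymmetric ears (derived state '+') is unique to A (autapomorphy; uninformative for grouping).
tarsal claw bifid (derived state '-') is shared by all ingroup taxa — unites the whole ingroup.
Only F, K, S, U, and Y show the derived state '+' for hollow quills, supporting them as a clade.
gular pouch: derived state '+' in F, K, S, and U only — synapomorphy for {F, K, S, U}.
book lungs: derived state '+' in F and S only — synapomorphy for {F, S}.
Most parsimonious ingroup topology: (((K,((S,F),U)),Y),A).
S and F form a cherry on this tree, so they are sister taxa.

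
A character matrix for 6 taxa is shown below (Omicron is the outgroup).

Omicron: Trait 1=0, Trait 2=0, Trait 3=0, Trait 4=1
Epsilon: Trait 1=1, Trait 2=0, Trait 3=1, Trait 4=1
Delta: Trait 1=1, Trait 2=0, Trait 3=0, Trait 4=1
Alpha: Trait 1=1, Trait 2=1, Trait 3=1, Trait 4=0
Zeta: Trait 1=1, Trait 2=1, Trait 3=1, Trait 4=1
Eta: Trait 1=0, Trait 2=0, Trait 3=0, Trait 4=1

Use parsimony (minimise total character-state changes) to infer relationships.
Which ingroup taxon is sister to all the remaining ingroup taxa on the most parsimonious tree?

Character polarity is set by the outgroup: the derived state is whichever differs from the outgroup's state, so for Trait 4 the derived state is '0', and for the remaining characters it is '1'.
Trait 1 (derived state '1') is shared by Alpha, Delta, Epsilon, and Zeta — a synapomorphy uniting that clade.
Trait 2: derived state '1' in Alpha and Zeta only — synapomorphy for {Alpha, Zeta}.
Only Alpha, Epsilon, and Zeta show the derived state '1' for Trait 3, supporting them as a clade.
Trait 4 (derived state '0') is unique to Alpha (autapomorphy; uninformative for grouping).
Most parsimonious ingroup topology: (((Epsilon,(Alpha,Zeta)),Delta),Eta).
Eta is sister to the clade containing all other ingroup taxa, so it is the earliest-diverging (most basal) ingroup lineage.

Eta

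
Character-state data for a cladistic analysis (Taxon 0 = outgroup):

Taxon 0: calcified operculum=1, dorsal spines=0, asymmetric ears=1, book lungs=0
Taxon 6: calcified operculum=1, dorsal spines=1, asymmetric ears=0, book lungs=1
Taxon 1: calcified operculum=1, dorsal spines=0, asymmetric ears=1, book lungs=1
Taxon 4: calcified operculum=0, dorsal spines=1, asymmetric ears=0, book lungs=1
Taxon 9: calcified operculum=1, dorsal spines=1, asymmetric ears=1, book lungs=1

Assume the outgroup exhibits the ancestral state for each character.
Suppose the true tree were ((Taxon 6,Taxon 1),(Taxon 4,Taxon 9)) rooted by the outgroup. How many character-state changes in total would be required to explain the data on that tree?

Map each character onto ((Taxon 6,Taxon 1),(Taxon 4,Taxon 9)) (rooted by Taxon 0) and count the minimum state changes it requires (Fitch parsimony):
calcified operculum: 1; dorsal spines: 2; asymmetric ears: 2; book lungs: 1.
Total tree length = 6.

6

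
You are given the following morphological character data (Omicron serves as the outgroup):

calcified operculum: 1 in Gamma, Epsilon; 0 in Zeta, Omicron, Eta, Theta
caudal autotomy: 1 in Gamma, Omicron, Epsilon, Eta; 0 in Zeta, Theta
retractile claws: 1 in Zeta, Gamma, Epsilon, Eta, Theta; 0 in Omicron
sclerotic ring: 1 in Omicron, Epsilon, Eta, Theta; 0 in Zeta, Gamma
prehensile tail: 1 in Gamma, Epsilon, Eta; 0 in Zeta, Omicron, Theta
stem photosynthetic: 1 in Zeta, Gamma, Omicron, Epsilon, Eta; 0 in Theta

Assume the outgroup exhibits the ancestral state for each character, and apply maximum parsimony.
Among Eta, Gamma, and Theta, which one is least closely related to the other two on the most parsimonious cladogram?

Theta

Character polarity is set by the outgroup: the derived state is whichever differs from the outgroup's state, so for caudal autotomy, sclerotic ring, stem photosynthetic the derived state is '0', and for the remaining characters it is '1'.
calcified operculum: derived state '1' in Epsilon and Gamma only — synapomorphy for {Epsilon, Gamma}.
Only Theta and Zeta show the derived state '0' for caudal autotomy, supporting them as a clade.
All ingroup taxa share the derived state '1' for retractile claws; it defines the ingroup but does not resolve relationships within it.
sclerotic ring groups Gamma and Zeta, which is incompatible with the clades supported by the remaining characters; treating it as convergent (homoplasy) costs fewer steps than any alternative tree.
prehensile tail: derived state '1' in Epsilon, Eta, and Gamma only — synapomorphy for {Epsilon, Eta, Gamma}.
stem photosynthetic (derived state '0') is unique to Theta (autapomorphy; uninformative for grouping).
Most parsimonious ingroup topology: (((Epsilon,Gamma),Eta),(Theta,Zeta)).
Eta and Gamma share a more recent common ancestor with each other than either does with Theta, so Theta is the least closely related of the three.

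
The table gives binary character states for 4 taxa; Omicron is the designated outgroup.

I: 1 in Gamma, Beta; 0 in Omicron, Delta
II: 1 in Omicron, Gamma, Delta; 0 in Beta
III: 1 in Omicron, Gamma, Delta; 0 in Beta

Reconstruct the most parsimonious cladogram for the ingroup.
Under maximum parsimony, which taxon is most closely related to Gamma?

Beta

Character polarity is set by the outgroup: the derived state is whichever differs from the outgroup's state, so for II, III the derived state is '0', and for the remaining characters it is '1'.
I: derived state '1' in Beta and Gamma only — synapomorphy for {Beta, Gamma}.
II (derived state '0') is unique to Beta (autapomorphy; uninformative for grouping).
III (derived state '0') is unique to Beta (autapomorphy; uninformative for grouping).
Most parsimonious ingroup topology: ((Gamma,Beta),Delta).
Gamma and Beta form a cherry on this tree, so they are sister taxa.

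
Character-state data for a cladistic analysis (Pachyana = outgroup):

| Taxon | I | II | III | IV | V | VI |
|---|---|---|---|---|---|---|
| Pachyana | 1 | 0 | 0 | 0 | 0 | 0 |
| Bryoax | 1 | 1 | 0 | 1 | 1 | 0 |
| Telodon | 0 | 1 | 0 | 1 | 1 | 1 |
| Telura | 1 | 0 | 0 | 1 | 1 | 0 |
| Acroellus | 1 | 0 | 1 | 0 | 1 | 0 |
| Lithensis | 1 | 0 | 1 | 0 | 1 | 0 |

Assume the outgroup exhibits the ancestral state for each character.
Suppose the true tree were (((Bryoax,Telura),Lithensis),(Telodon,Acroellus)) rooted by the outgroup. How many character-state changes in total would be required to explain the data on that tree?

9

Map each character onto (((Bryoax,Telura),Lithensis),(Telodon,Acroellus)) (rooted by Pachyana) and count the minimum state changes it requires (Fitch parsimony):
I: 1; II: 2; III: 2; IV: 2; V: 1; VI: 1.
Total tree length = 9.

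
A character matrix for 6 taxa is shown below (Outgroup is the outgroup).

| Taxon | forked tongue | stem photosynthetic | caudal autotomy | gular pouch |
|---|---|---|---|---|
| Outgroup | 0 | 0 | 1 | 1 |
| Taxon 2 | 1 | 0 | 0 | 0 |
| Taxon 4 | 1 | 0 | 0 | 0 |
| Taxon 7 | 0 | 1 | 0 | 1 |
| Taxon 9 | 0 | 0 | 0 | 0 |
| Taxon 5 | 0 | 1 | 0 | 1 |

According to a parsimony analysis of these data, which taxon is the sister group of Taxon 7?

Taxon 5

Character polarity is set by the outgroup: the derived state is whichever differs from the outgroup's state, so for caudal autotomy, gular pouch the derived state is '0', and for the remaining characters it is '1'.
Only Taxon 2 and Taxon 4 show the derived state '1' for forked tongue, supporting them as a clade.
stem photosynthetic: derived state '1' in Taxon 5 and Taxon 7 only — synapomorphy for {Taxon 5, Taxon 7}.
All ingroup taxa share the derived state '0' for caudal autotomy; it defines the ingroup but does not resolve relationships within it.
Only Taxon 2, Taxon 4, and Taxon 9 show the derived state '0' for gular pouch, supporting them as a clade.
Most parsimonious ingroup topology: (((Taxon 2,Taxon 4),Taxon 9),(Taxon 7,Taxon 5)).
Taxon 7 and Taxon 5 form a cherry on this tree, so they are sister taxa.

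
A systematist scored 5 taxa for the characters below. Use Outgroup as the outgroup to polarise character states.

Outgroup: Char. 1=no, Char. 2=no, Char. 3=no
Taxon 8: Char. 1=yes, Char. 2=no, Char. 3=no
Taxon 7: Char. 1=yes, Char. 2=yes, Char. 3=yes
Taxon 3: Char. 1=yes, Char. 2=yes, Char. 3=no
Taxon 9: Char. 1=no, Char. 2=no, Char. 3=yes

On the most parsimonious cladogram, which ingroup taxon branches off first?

The outgroup has state 'no' for every character, so 'yes' is the derived state throughout.
Char. 1 (derived state 'yes') is shared by Taxon 3, Taxon 7, and Taxon 8 — a synapomorphy uniting that clade.
Only Taxon 3 and Taxon 7 show the derived state 'yes' for Char. 2, supporting them as a clade.
Char. 3 (state 'yes') occurs in Taxon 7 and Taxon 9 but conflicts with the nesting implied by the other characters — most parsimoniously interpreted as homoplasy.
Most parsimonious ingroup topology: ((Taxon 8,(Taxon 7,Taxon 3)),Taxon 9).
Taxon 9 is sister to the clade containing all other ingroup taxa, so it is the earliest-diverging (most basal) ingroup lineage.

Taxon 9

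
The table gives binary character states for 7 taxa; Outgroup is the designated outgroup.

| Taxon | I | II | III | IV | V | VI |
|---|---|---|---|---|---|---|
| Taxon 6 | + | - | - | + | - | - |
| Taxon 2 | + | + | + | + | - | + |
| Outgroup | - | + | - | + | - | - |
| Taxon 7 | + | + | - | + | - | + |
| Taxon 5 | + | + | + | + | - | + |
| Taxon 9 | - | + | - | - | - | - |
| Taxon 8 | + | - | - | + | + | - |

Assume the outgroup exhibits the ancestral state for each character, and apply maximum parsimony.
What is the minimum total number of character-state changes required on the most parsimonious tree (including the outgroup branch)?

6

Character polarity is set by the outgroup: the derived state is whichever differs from the outgroup's state, so for II, IV the derived state is '-', and for the remaining characters it is '+'.
I (derived state '+') is shared by Taxon 2, Taxon 5, Taxon 6, Taxon 7, and Taxon 8 — a synapomorphy uniting that clade.
II (derived state '-') is shared by Taxon 6 and Taxon 8 — a synapomorphy uniting that clade.
Only Taxon 2 and Taxon 5 show the derived state '+' for III, supporting them as a clade.
IV: derived state '-' in Taxon 9 only — an autapomorphy, so it tells us nothing about relationships among taxa.
V (derived state '+') is unique to Taxon 8 (autapomorphy; uninformative for grouping).
Only Taxon 2, Taxon 5, and Taxon 7 show the derived state '+' for VI, supporting them as a clade.
Most parsimonious ingroup topology: ((((Taxon 5,Taxon 2),Taxon 7),(Taxon 6,Taxon 8)),Taxon 9).
Changes per character on this tree: I: 1; II: 1; III: 1; IV: 1; V: 1; VI: 1.
Total = 6.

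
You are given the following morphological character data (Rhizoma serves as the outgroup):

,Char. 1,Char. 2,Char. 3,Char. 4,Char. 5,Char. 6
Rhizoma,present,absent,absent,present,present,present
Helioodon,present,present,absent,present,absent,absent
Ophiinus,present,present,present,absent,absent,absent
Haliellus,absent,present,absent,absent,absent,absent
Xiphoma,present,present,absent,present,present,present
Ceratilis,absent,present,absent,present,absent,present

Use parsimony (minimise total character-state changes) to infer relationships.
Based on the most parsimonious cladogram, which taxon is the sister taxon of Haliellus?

Character polarity is set by the outgroup: the derived state is whichever differs from the outgroup's state, so for Char. 1, Char. 4, Char. 5, Char. 6 the derived state is 'absent', and for the remaining characters it is 'present'.
Char. 1 groups Ceratilis and Haliellus, which is incompatible with the clades supported by the remaining characters; treating it as convergent (homoplasy) costs fewer steps than any alternative tree.
All ingroup taxa share the derived state 'present' for Char. 2; it defines the ingroup but does not resolve relationships within it.
Char. 3: derived state 'present' in Ophiinus only — an autapomorphy, so it tells us nothing about relationships among taxa.
Char. 4 (derived state 'absent') is shared by Haliellus and Ophiinus — a synapomorphy uniting that clade.
Char. 5 (derived state 'absent') is shared by Ceratilis, Haliellus, Helioodon, and Ophiinus — a synapomorphy uniting that clade.
Char. 6: derived state 'absent' in Haliellus, Helioodon, and Ophiinus only — synapomorphy for {Haliellus, Helioodon, Ophiinus}.
Most parsimonious ingroup topology: (((Helioodon,(Ophiinus,Haliellus)),Ceratilis),Xiphoma).
Haliellus and Ophiinus form a cherry on this tree, so they are sister taxa.

Ophiinus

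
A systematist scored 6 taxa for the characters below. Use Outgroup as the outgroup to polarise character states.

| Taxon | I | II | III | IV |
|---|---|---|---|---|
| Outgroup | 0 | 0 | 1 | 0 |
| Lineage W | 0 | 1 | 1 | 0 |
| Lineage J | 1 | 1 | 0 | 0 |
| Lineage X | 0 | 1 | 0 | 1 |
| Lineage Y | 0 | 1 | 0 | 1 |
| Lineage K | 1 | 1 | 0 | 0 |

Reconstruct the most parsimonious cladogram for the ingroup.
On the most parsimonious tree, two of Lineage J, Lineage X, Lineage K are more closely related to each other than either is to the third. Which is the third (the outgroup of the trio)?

Character polarity is set by the outgroup: the derived state is whichever differs from the outgroup's state, so for III the derived state is '0', and for the remaining characters it is '1'.
I: derived state '1' in Lineage J and Lineage K only — synapomorphy for {Lineage J, Lineage K}.
All ingroup taxa share the derived state '1' for II; it defines the ingroup but does not resolve relationships within it.
III: derived state '0' in Lineage J, Lineage K, Lineage X, and Lineage Y only — synapomorphy for {Lineage J, Lineage K, Lineage X, Lineage Y}.
IV (derived state '1') is shared by Lineage X and Lineage Y — a synapomorphy uniting that clade.
Most parsimonious ingroup topology: (Lineage W,((Lineage J,Lineage K),(Lineage X,Lineage Y))).
Lineage J and Lineage K share a more recent common ancestor with each other than either does with Lineage X, so Lineage X is the least closely related of the three.

Lineage X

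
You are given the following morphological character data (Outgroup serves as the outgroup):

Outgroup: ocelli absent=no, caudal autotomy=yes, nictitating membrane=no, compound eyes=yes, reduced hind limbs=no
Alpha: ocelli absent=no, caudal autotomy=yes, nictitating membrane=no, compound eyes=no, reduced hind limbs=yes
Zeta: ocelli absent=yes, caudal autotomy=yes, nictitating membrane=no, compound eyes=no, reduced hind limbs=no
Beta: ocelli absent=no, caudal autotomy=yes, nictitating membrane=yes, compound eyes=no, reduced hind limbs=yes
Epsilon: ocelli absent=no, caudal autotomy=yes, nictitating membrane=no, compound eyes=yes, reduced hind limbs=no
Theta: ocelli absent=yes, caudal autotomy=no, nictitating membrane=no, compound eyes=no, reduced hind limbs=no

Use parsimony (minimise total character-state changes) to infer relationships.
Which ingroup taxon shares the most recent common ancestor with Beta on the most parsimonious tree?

Alpha

Character polarity is set by the outgroup: the derived state is whichever differs from the outgroup's state, so for caudal autotomy, compound eyes the derived state is 'no', and for the remaining characters it is 'yes'.
ocelli absent: derived state 'yes' in Theta and Zeta only — synapomorphy for {Theta, Zeta}.
caudal autotomy (derived state 'no') is unique to Theta (autapomorphy; uninformative for grouping).
nictitating membrane: derived state 'yes' in Beta only — an autapomorphy, so it tells us nothing about relationships among taxa.
compound eyes (derived state 'no') is shared by Alpha, Beta, Theta, and Zeta — a synapomorphy uniting that clade.
reduced hind limbs (derived state 'yes') is shared by Alpha and Beta — a synapomorphy uniting that clade.
Most parsimonious ingroup topology: (((Alpha,Beta),(Zeta,Theta)),Epsilon).
Beta and Alpha form a cherry on this tree, so they are sister taxa.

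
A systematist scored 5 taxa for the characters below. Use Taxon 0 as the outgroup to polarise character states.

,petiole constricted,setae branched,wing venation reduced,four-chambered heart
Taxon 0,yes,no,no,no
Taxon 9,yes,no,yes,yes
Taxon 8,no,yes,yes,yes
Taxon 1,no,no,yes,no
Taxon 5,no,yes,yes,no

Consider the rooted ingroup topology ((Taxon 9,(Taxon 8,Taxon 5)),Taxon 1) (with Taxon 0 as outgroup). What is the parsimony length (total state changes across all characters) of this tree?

6

Map each character onto ((Taxon 9,(Taxon 8,Taxon 5)),Taxon 1) (rooted by Taxon 0) and count the minimum state changes it requires (Fitch parsimony):
petiole constricted: 2; setae branched: 1; wing venation reduced: 1; four-chambered heart: 2.
Total tree length = 6.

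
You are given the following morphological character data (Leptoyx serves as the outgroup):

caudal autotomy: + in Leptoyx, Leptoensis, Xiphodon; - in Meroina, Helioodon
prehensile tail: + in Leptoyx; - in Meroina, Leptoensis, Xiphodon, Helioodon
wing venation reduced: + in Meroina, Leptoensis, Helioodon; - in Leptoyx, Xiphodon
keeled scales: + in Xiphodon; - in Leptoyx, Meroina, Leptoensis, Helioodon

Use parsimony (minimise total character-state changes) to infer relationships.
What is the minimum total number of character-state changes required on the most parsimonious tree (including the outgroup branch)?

4

Character polarity is set by the outgroup: the derived state is whichever differs from the outgroup's state, so for caudal autotomy, prehensile tail the derived state is '-', and for the remaining characters it is '+'.
Only Helioodon and Meroina show the derived state '-' for caudal autotomy, supporting them as a clade.
All ingroup taxa share the derived state '-' for prehensile tail; it defines the ingroup but does not resolve relationships within it.
Only Helioodon, Leptoensis, and Meroina show the derived state '+' for wing venation reduced, supporting them as a clade.
keeled scales: derived state '+' in Xiphodon only — an autapomorphy, so it tells us nothing about relationships among taxa.
Most parsimonious ingroup topology: (Xiphodon,((Helioodon,Meroina),Leptoensis)).
Changes per character on this tree: caudal autotomy: 1; prehensile tail: 1; wing venation reduced: 1; keeled scales: 1.
Total = 4.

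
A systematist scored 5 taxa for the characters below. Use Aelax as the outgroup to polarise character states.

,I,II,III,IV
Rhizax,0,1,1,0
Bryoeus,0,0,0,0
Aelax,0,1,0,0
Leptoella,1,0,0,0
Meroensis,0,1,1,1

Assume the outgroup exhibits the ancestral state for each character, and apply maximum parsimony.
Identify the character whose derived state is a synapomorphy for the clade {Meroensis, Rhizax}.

Character polarity is set by the outgroup: the derived state is whichever differs from the outgroup's state, so for II the derived state is '0', and for the remaining characters it is '1'.
I (derived state '1') is unique to Leptoella (autapomorphy; uninformative for grouping).
II (derived state '0') is shared by Bryoeus and Leptoella — a synapomorphy uniting that clade.
Only Meroensis and Rhizax show the derived state '1' for III, supporting them as a clade.
IV (derived state '1') is unique to Meroensis (autapomorphy; uninformative for grouping).
Most parsimonious ingroup topology: ((Leptoella,Bryoeus),(Meroensis,Rhizax)).
The clade {Meroensis, Rhizax} is supported by III: its derived state '1' occurs in exactly those taxa and in no other taxon (including the outgroup).

III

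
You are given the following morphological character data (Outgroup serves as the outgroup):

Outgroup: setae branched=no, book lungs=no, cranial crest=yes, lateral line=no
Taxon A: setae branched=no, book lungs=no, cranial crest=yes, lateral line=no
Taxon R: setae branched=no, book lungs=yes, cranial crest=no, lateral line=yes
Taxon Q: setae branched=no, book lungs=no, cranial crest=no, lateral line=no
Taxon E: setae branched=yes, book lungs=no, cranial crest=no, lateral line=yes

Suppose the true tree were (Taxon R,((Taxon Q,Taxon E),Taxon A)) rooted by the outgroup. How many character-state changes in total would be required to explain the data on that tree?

Map each character onto (Taxon R,((Taxon Q,Taxon E),Taxon A)) (rooted by Outgroup) and count the minimum state changes it requires (Fitch parsimony):
setae branched: 1; book lungs: 1; cranial crest: 2; lateral line: 2.
Total tree length = 6.

6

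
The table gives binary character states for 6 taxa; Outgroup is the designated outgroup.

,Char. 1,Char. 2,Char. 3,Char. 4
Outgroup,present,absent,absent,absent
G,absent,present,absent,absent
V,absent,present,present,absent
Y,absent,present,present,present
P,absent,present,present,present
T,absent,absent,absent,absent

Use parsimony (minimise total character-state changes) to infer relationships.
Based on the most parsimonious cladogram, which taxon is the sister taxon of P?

Y

Character polarity is set by the outgroup: the derived state is whichever differs from the outgroup's state, so for Char. 1 the derived state is 'absent', and for the remaining characters it is 'present'.
Char. 1 (derived state 'absent') is shared by all ingroup taxa — unites the whole ingroup.
Char. 2: derived state 'present' in G, P, V, and Y only — synapomorphy for {G, P, V, Y}.
Char. 3: derived state 'present' in P, V, and Y only — synapomorphy for {P, V, Y}.
Char. 4: derived state 'present' in P and Y only — synapomorphy for {P, Y}.
Most parsimonious ingroup topology: ((G,(V,(Y,P))),T).
P and Y form a cherry on this tree, so they are sister taxa.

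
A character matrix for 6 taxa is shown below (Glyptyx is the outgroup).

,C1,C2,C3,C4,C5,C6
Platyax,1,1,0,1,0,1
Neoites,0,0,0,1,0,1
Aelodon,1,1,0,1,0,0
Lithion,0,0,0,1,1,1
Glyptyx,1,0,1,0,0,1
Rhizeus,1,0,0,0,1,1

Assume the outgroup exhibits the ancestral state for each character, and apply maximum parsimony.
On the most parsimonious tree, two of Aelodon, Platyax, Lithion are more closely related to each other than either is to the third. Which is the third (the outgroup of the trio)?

Character polarity is set by the outgroup: the derived state is whichever differs from the outgroup's state, so for C1, C3, C6 the derived state is '0', and for the remaining characters it is '1'.
C1 (derived state '0') is shared by Lithion and Neoites — a synapomorphy uniting that clade.
Only Aelodon and Platyax show the derived state '1' for C2, supporting them as a clade.
All ingroup taxa share the derived state '0' for C3; it defines the ingroup but does not resolve relationships within it.
C4 (derived state '1') is shared by Aelodon, Lithion, Neoites, and Platyax — a synapomorphy uniting that clade.
C5 groups Lithion and Rhizeus, which is incompatible with the clades supported by the remaining characters; treating it as convergent (homoplasy) costs fewer steps than any alternative tree.
C6 (derived state '0') is unique to Aelodon (autapomorphy; uninformative for grouping).
Most parsimonious ingroup topology: (Rhizeus,((Neoites,Lithion),(Aelodon,Platyax))).
Aelodon and Platyax share a more recent common ancestor with each other than either does with Lithion, so Lithion is the least closely related of the three.

Lithion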